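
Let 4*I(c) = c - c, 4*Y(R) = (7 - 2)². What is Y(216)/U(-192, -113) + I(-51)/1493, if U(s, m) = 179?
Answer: 25/716 ≈ 0.034916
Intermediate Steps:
Y(R) = 25/4 (Y(R) = (7 - 2)²/4 = (¼)*5² = (¼)*25 = 25/4)
I(c) = 0 (I(c) = (c - c)/4 = (¼)*0 = 0)
Y(216)/U(-192, -113) + I(-51)/1493 = (25/4)/179 + 0/1493 = (25/4)*(1/179) + 0*(1/1493) = 25/716 + 0 = 25/716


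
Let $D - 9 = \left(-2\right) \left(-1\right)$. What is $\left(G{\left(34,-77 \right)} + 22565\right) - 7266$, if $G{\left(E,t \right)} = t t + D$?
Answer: $21239$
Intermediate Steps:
$D = 11$ ($D = 9 - -2 = 9 + 2 = 11$)
$G{\left(E,t \right)} = 11 + t^{2}$ ($G{\left(E,t \right)} = t t + 11 = t^{2} + 11 = 11 + t^{2}$)
$\left(G{\left(34,-77 \right)} + 22565\right) - 7266 = \left(\left(11 + \left(-77\right)^{2}\right) + 22565\right) - 7266 = \left(\left(11 + 5929\right) + 22565\right) - 7266 = \left(5940 + 22565\right) - 7266 = 28505 - 7266 = 21239$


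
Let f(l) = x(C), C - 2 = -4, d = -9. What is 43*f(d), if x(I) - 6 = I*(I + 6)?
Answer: -86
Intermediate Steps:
C = -2 (C = 2 - 4 = -2)
x(I) = 6 + I*(6 + I) (x(I) = 6 + I*(I + 6) = 6 + I*(6 + I))
f(l) = -2 (f(l) = 6 + (-2)² + 6*(-2) = 6 + 4 - 12 = -2)
43*f(d) = 43*(-2) = -86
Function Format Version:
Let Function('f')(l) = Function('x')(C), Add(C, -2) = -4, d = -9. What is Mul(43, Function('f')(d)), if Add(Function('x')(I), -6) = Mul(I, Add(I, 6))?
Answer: -86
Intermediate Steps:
C = -2 (C = Add(2, -4) = -2)
Function('x')(I) = Add(6, Mul(I, Add(6, I))) (Function('x')(I) = Add(6, Mul(I, Add(I, 6))) = Add(6, Mul(I, Add(6, I))))
Function('f')(l) = -2 (Function('f')(l) = Add(6, Pow(-2, 2), Mul(6, -2)) = Add(6, 4, -12) = -2)
Mul(43, Function('f')(d)) = Mul(43, -2) = -86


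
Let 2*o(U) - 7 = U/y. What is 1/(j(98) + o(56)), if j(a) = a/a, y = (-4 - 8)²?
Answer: 36/169 ≈ 0.21302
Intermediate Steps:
y = 144 (y = (-12)² = 144)
j(a) = 1
o(U) = 7/2 + U/288 (o(U) = 7/2 + (U/144)/2 = 7/2 + U/288)
1/(j(98) + o(56)) = 1/(1 + (7/2 + (1/288)*56)) = 1/(1 + (7/2 + 7/36)) = 1/(1 + 133/36) = 1/(169/36) = 36/169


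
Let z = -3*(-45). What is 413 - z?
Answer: 278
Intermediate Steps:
z = 135
413 - z = 413 - 1*135 = 413 - 135 = 278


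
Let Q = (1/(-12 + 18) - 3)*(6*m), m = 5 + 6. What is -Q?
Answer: 187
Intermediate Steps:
m = 11
Q = -187 (Q = (1/(-12 + 18) - 3)*(6*11) = (1/6 - 3)*66 = -17/6*66 = -187)
-Q = -1*(-187) = 187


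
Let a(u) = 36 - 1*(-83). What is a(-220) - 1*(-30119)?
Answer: 30238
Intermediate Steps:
a(u) = 119 (a(u) = 36 + 83 = 119)
a(-220) - 1*(-30119) = 119 - 1*(-30119) = 119 + 30119 = 30238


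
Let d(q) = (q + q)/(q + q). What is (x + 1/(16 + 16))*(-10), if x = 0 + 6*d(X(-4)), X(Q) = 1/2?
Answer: -965/16 ≈ -60.313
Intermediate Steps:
X(Q) = ½ (X(Q) = 1*(½) = ½)
d(q) = 1 (d(q) = (2*q)/((2*q)) = (2*q)*(1/(2*q)) = 1)
x = 6 (x = 0 + 6*1 = 0 + 6 = 6)
(x + 1/(16 + 16))*(-10) = (6 + 1/(16 + 16))*(-10) = (6 + 1/32)*(-10) = (193/32)*(-10) = -965/16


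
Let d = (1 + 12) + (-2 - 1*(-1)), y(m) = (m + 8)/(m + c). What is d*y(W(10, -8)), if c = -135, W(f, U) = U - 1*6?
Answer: 72/149 ≈ 0.48322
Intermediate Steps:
W(f, U) = -6 + U (W(f, U) = U - 6 = -6 + U)
y(m) = (8 + m)/(-135 + m) (y(m) = (m + 8)/(m - 135) = (8 + m)/(-135 + m))
d = 12 (d = 13 + (-2 + 1) = 13 - 1 = 12)
d*y(W(10, -8)) = 12*((8 + (-6 - 8))/(-135 + (-6 - 8))) = 12*((8 - 14)/(-135 - 14)) = 12*(-6/(-149)) = 12*(-1/149*(-6)) = 12*(6/149) = 72/149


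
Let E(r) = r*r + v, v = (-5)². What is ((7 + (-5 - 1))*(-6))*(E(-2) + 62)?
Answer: -546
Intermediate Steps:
v = 25
E(r) = 25 + r² (E(r) = r*r + 25 = r² + 25 = 25 + r²)
((7 + (-5 - 1))*(-6))*(E(-2) + 62) = ((7 + (-5 - 1))*(-6))*((25 + (-2)²) + 62) = ((7 - 6)*(-6))*((25 + 4) + 62) = (1*(-6))*(29 + 62) = -6*91 = -546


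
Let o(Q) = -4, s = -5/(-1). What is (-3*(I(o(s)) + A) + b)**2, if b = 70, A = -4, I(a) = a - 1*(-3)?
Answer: 7225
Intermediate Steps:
s = 5 (s = -5*(-1) = 5)
I(a) = 3 + a (I(a) = a + 3 = 3 + a)
(-3*(I(o(s)) + A) + b)**2 = (-3*((3 - 4) - 4) + 70)**2 = (-3*(-1 - 4) + 70)**2 = (-3*(-5) + 70)**2 = (15 + 70)**2 = 85**2 = 7225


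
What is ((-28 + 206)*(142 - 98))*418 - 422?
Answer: 3273354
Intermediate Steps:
((-28 + 206)*(142 - 98))*418 - 422 = (178*44)*418 - 422 = 7832*418 - 422 = 3273776 - 422 = 3273354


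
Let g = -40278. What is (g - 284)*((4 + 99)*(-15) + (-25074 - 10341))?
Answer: 1499171520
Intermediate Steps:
(g - 284)*((4 + 99)*(-15) + (-25074 - 10341)) = (-40278 - 284)*((4 + 99)*(-15) + (-25074 - 10341)) = -40562*(103*(-15) - 35415) = -40562*(-1545 - 35415) = -40562*(-36960) = 1499171520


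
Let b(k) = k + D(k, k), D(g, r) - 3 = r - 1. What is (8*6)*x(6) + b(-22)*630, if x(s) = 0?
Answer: -26460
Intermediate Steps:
D(g, r) = 2 + r (D(g, r) = 3 + (r - 1) = 3 + (-1 + r) = 2 + r)
b(k) = 2 + 2*k (b(k) = k + (2 + k) = 2 + 2*k)
(8*6)*x(6) + b(-22)*630 = (8*6)*0 + (2 + 2*(-22))*630 = 48*0 + (2 - 44)*630 = 0 - 42*630 = 0 - 26460 = -26460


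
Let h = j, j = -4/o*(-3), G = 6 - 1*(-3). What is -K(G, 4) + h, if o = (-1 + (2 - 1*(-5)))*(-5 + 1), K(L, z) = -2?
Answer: 3/2 ≈ 1.5000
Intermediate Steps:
G = 9 (G = 6 + 3 = 9)
o = -24 (o = (-1 + (2 + 5))*(-4) = (-1 + 7)*(-4) = 6*(-4) = -24)
j = -1/2 (j = -4/(-24)*(-3) = -4*(-1/24)*(-3) = (1/6)*(-3) = -1/2 ≈ -0.50000)
h = -1/2 ≈ -0.50000
-K(G, 4) + h = -1*(-2) - 1/2 = 2 - 1/2 = 3/2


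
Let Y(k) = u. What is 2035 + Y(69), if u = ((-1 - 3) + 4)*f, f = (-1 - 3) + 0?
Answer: 2035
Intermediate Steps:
f = -4 (f = -4 + 0 = -4)
u = 0 (u = ((-1 - 3) + 4)*(-4) = (-4 + 4)*(-4) = 0*(-4) = 0)
Y(k) = 0
2035 + Y(69) = 2035 + 0 = 2035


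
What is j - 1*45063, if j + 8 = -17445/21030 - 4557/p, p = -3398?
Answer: -53678906669/1190999 ≈ -45071.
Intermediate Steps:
j = -8918732/1190999 (j = -8 + (-17445/21030 - 4557/(-3398)) = -8 + (-17445*1/21030 - 4557*(-1/3398)) = -8 + (-1163/1402 + 4557/3398) = -8 + 609260/1190999 = -8918732/1190999 ≈ -7.4884)
j - 1*45063 = -8918732/1190999 - 1*45063 = -8918732/1190999 - 45063 = -53678906669/1190999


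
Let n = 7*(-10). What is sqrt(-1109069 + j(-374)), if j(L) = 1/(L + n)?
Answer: I*sqrt(54659356707)/222 ≈ 1053.1*I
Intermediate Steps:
n = -70
j(L) = 1/(-70 + L) (j(L) = 1/(L - 70) = 1/(-70 + L))
sqrt(-1109069 + j(-374)) = sqrt(-1109069 + 1/(-70 - 374)) = sqrt(-1109069 + 1/(-444)) = sqrt(-1109069 - 1/444) = sqrt(-492426637/444) = I*sqrt(54659356707)/222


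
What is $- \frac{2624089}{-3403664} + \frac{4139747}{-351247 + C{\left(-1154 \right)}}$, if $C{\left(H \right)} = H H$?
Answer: $\frac{16663145750749}{3337187038416} \approx 4.9932$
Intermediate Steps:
$C{\left(H \right)} = H^{2}$
$- \frac{2624089}{-3403664} + \frac{4139747}{-351247 + C{\left(-1154 \right)}} = - \frac{2624089}{-3403664} + \frac{4139747}{-351247 + \left(-1154\right)^{2}} = \left(-2624089\right) \left(- \frac{1}{3403664}\right) + \frac{4139747}{-351247 + 1331716} = \frac{2624089}{3403664} + \frac{4139747}{980469} = \frac{16663145750749}{3337187038416}$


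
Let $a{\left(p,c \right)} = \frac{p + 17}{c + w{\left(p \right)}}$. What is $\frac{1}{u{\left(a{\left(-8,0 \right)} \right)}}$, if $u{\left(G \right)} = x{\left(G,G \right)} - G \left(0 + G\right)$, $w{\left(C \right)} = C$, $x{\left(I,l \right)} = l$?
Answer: $- \frac{64}{153} \approx -0.4183$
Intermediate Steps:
$a{\left(p,c \right)} = \frac{17 + p}{c + p}$ ($a{\left(p,c \right)} = \frac{p + 17}{c + p} = \frac{17 + p}{c + p}$)
$u{\left(G \right)} = G - G^{2}$ ($u{\left(G \right)} = G - G \left(0 + G\right) = G - G G = G - G^{2}$)
$\frac{1}{u{\left(a{\left(-8,0 \right)} \right)}} = \frac{1}{\frac{17 - 8}{0 - 8} \left(1 - \frac{17 - 8}{0 - 8}\right)} = \frac{1}{\frac{1}{-8} \cdot 9 \left(1 - \frac{1}{-8} \cdot 9\right)} = \frac{1}{\left(- \frac{1}{8}\right) 9 \left(1 - \left(- \frac{1}{8}\right) 9\right)} = \frac{1}{\left(- \frac{9}{8}\right) \left(1 - - \frac{9}{8}\right)} = \frac{1}{\left(- \frac{9}{8}\right) \left(1 + \frac{9}{8}\right)} = \frac{1}{\left(- \frac{9}{8}\right) \frac{17}{8}} = \frac{1}{- \frac{153}{64}} = - \frac{64}{153}$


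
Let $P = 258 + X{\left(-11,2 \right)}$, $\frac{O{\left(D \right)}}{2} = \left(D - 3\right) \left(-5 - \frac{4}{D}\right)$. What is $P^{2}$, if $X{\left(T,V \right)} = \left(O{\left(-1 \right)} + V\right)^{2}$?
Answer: $128164$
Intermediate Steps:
$O{\left(D \right)} = 2 \left(-5 - \frac{4}{D}\right) \left(-3 + D\right)$ ($O{\left(D \right)} = 2 \left(D - 3\right) \left(-5 - \frac{4}{D}\right) = 2 \left(-3 + D\right) \left(-5 - \frac{4}{D}\right) = 2 \left(-5 - \frac{4}{D}\right) \left(-3 + D\right)$)
$X{\left(T,V \right)} = \left(8 + V\right)^{2}$ ($X{\left(T,V \right)} = \left(\left(22 - -10 + \frac{24}{-1}\right) + V\right)^{2} = \left(\left(22 + 10 + 24 \left(-1\right)\right) + V\right)^{2} = \left(\left(22 + 10 - 24\right) + V\right)^{2} = \left(8 + V\right)^{2}$)
$P = 358$ ($P = 258 + \left(8 + 2\right)^{2} = 258 + 10^{2} = 258 + 100 = 358$)
$P^{2} = 358^{2} = 128164$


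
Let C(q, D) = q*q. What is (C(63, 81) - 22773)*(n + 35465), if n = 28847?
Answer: -1209322848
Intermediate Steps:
C(q, D) = q²
(C(63, 81) - 22773)*(n + 35465) = (63² - 22773)*(28847 + 35465) = (3969 - 22773)*64312 = -18804*64312 = -1209322848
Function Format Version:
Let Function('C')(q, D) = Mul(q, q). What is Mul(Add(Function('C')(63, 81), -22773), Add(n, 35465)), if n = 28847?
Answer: -1209322848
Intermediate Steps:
Function('C')(q, D) = Pow(q, 2)
Mul(Add(Function('C')(63, 81), -22773), Add(n, 35465)) = Mul(Add(Pow(63, 2), -22773), Add(28847, 35465)) = Mul(Add(3969, -22773), 64312) = Mul(-18804, 64312) = -1209322848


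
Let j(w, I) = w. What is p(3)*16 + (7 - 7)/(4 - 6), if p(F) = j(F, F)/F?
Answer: 16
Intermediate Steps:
p(F) = 1 (p(F) = F/F = 1)
p(3)*16 + (7 - 7)/(4 - 6) = 1*16 + (7 - 7)/(4 - 6) = 16 + 0/(-2) = 16 + 0*(-½) = 16 + 0 = 16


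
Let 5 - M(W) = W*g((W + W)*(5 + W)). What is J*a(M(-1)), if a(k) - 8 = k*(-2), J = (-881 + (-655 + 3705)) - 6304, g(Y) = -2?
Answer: -8270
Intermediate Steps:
M(W) = 5 + 2*W (M(W) = 5 - W*(-2) = 5 - (-2)*W = 5 + 2*W)
J = -4135 (J = (-881 + 3050) - 6304 = 2169 - 6304 = -4135)
a(k) = 8 - 2*k (a(k) = 8 + k*(-2) = 8 - 2*k)
J*a(M(-1)) = -4135*(8 - 2*(5 + 2*(-1))) = -4135*(8 - 2*(5 - 2)) = -4135*(8 - 2*3) = -4135*(8 - 6) = -4135*2 = -8270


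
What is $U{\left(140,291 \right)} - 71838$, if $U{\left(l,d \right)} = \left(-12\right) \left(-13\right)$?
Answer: $-71682$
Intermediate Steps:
$U{\left(l,d \right)} = 156$
$U{\left(140,291 \right)} - 71838 = 156 - 71838 = -71682$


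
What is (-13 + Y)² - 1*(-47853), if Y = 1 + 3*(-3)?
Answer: 48294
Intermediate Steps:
Y = -8 (Y = 1 - 9 = -8)
(-13 + Y)² - 1*(-47853) = (-13 - 8)² - 1*(-47853) = (-21)² + 47853 = 441 + 47853 = 48294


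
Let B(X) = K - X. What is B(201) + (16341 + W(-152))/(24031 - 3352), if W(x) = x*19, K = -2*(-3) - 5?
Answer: -4122347/20679 ≈ -199.35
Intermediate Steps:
K = 1 (K = 6 - 5 = 1)
W(x) = 19*x
B(X) = 1 - X
B(201) + (16341 + W(-152))/(24031 - 3352) = (1 - 1*201) + (16341 + 19*(-152))/(24031 - 3352) = (1 - 201) + (16341 - 2888)/20679 = -200 + 13453*(1/20679) = -200 + 13453/20679 = -4122347/20679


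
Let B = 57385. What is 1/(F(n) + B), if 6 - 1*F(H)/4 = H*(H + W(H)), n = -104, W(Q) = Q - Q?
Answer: 1/14145 ≈ 7.0696e-5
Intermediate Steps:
W(Q) = 0
F(H) = 24 - 4*H² (F(H) = 24 - 4*H*(H + 0) = 24 - 4*H*H = 24 - 4*H²)
1/(F(n) + B) = 1/((24 - 4*(-104)²) + 57385) = 1/((24 - 4*10816) + 57385) = 1/((24 - 43264) + 57385) = 1/(-43240 + 57385) = 1/14145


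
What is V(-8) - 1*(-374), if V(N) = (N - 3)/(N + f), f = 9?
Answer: 363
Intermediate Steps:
V(N) = (-3 + N)/(9 + N) (V(N) = (N - 3)/(N + 9) = (-3 + N)/(9 + N))
V(-8) - 1*(-374) = (-3 - 8)/(9 - 8) - 1*(-374) = -11/1 + 374 = 1*(-11) + 374 = -11 + 374 = 363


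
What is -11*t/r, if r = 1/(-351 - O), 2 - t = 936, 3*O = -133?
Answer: -9452080/3 ≈ -3.1507e+6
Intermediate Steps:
O = -133/3 (O = (⅓)*(-133) = -133/3 ≈ -44.333)
t = -934 (t = 2 - 1*936 = 2 - 936 = -934)
r = -3/920 (r = 1/(-351 - 1*(-133/3)) = 1/(-351 + 133/3) = 1/(-920/3) = -3/920 ≈ -0.0032609)
-11*t/r = -(-10274)/(-3/920) = -(-10274)*(-920)/3 = -11*859280/3 = -9452080/3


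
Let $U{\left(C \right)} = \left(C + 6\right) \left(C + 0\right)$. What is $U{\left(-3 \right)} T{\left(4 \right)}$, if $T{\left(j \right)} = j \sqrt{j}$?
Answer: $-72$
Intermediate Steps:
$U{\left(C \right)} = C \left(6 + C\right)$ ($U{\left(C \right)} = \left(6 + C\right) C = C \left(6 + C\right)$)
$T{\left(j \right)} = j^{\frac{3}{2}}$
$U{\left(-3 \right)} T{\left(4 \right)} = - 3 \left(6 - 3\right) 4^{\frac{3}{2}} = \left(-3\right) 3 \cdot 8 = \left(-9\right) 8 = -72$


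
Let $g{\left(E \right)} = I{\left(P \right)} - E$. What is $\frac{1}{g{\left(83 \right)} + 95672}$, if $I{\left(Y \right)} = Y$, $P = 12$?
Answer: $\frac{1}{95601} \approx 1.046 \cdot 10^{-5}$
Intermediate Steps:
$g{\left(E \right)} = 12 - E$
$\frac{1}{g{\left(83 \right)} + 95672} = \frac{1}{\left(12 - 83\right) + 95672} = \frac{1}{-71 + 95672} = \frac{1}{95601}$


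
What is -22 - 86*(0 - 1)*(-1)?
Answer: -108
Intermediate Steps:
-22 - 86*(0 - 1)*(-1) = -22 - (-86)*(-1) = -22 - 86*1 = -22 - 86 = -108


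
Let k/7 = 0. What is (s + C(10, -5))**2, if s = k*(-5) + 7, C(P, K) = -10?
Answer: 9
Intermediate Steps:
k = 0 (k = 7*0 = 0)
s = 7 (s = 0*(-5) + 7 = 0 + 7 = 7)
(s + C(10, -5))**2 = (7 - 10)**2 = (-3)**2 = 9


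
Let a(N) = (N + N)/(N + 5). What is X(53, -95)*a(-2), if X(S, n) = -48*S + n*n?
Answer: -25924/3 ≈ -8641.3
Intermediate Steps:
a(N) = 2*N/(5 + N) (a(N) = (2*N)/(5 + N) = 2*N/(5 + N))
X(S, n) = n**2 - 48*S (X(S, n) = -48*S + n**2 = n**2 - 48*S)
X(53, -95)*a(-2) = ((-95)**2 - 48*53)*(2*(-2)/(5 - 2)) = (9025 - 2544)*(2*(-2)/3) = 6481*(2*(-2)*(1/3)) = 6481*(-4/3) = -25924/3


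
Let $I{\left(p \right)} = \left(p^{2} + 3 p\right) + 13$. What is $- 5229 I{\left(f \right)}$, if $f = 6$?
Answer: $-350343$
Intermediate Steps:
$I{\left(p \right)} = 13 + p^{2} + 3 p$
$- 5229 I{\left(f \right)} = - 5229 \left(13 + 6^{2} + 3 \cdot 6\right) = - 5229 \left(13 + 36 + 18\right) = \left(-5229\right) 67 = -350343$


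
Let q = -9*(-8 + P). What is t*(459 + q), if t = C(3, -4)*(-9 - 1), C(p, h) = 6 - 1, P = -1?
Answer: -27000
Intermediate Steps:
C(p, h) = 5
t = -50 (t = 5*(-9 - 1) = 5*(-10) = -50)
q = 81 (q = -9*(-8 - 1) = -9*(-9) = 81)
t*(459 + q) = -50*(459 + 81) = -50*540 = -27000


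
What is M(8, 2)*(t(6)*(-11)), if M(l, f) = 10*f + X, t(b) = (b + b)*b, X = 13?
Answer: -26136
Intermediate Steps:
t(b) = 2*b² (t(b) = (2*b)*b = 2*b²)
M(l, f) = 13 + 10*f (M(l, f) = 10*f + 13 = 13 + 10*f)
M(8, 2)*(t(6)*(-11)) = (13 + 10*2)*((2*6²)*(-11)) = (13 + 20)*((2*36)*(-11)) = 33*(72*(-11)) = 33*(-792) = -26136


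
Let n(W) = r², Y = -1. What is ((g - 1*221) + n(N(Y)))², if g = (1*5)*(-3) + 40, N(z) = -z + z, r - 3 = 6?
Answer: 13225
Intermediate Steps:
r = 9 (r = 3 + 6 = 9)
N(z) = 0
g = 25 (g = 5*(-3) + 40 = -15 + 40 = 25)
n(W) = 81 (n(W) = 9² = 81)
((g - 1*221) + n(N(Y)))² = ((25 - 1*221) + 81)² = ((25 - 221) + 81)² = (-196 + 81)² = (-115)² = 13225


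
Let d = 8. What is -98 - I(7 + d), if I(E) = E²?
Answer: -323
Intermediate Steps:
-98 - I(7 + d) = -98 - (7 + 8)² = -98 - 1*15² = -98 - 1*225 = -98 - 225 = -323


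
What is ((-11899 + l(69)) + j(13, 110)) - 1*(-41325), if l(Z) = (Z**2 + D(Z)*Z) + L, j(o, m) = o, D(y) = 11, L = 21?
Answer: 34980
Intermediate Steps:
l(Z) = 21 + Z**2 + 11*Z (l(Z) = (Z**2 + 11*Z) + 21 = 21 + Z**2 + 11*Z)
((-11899 + l(69)) + j(13, 110)) - 1*(-41325) = ((-11899 + (21 + 69**2 + 11*69)) + 13) - 1*(-41325) = ((-11899 + (21 + 4761 + 759)) + 13) + 41325 = ((-11899 + 5541) + 13) + 41325 = (-6358 + 13) + 41325 = -6345 + 41325 = 34980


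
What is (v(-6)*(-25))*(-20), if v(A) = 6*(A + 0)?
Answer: -18000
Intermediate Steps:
v(A) = 6*A
(v(-6)*(-25))*(-20) = ((6*(-6))*(-25))*(-20) = -36*(-25)*(-20) = 900*(-20) = -18000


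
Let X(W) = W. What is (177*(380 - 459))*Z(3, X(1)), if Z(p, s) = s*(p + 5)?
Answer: -111864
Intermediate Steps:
Z(p, s) = s*(5 + p)
(177*(380 - 459))*Z(3, X(1)) = (177*(380 - 459))*(1*(5 + 3)) = (177*(-79))*(1*8) = -13983*8 = -111864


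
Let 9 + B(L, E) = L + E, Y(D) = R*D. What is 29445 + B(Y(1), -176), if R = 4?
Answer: 29264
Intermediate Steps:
Y(D) = 4*D
B(L, E) = -9 + E + L (B(L, E) = -9 + (L + E) = -9 + (E + L) = -9 + E + L)
29445 + B(Y(1), -176) = 29445 + (-9 - 176 + 4*1) = 29445 + (-9 - 176 + 4) = 29445 - 181 = 29264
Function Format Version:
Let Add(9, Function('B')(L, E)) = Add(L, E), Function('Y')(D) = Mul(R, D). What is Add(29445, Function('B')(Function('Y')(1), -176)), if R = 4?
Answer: 29264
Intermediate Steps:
Function('Y')(D) = Mul(4, D)
Function('B')(L, E) = Add(-9, E, L) (Function('B')(L, E) = Add(-9, Add(L, E)) = Add(-9, Add(E, L)) = Add(-9, E, L))
Add(29445, Function('B')(Function('Y')(1), -176)) = Add(29445, Add(-9, -176, Mul(4, 1))) = Add(29445, Add(-9, -176, 4)) = Add(29445, -181) = 29264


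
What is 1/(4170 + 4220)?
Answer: 1/8390 ≈ 0.00011919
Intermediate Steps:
1/(4170 + 4220) = 1/8390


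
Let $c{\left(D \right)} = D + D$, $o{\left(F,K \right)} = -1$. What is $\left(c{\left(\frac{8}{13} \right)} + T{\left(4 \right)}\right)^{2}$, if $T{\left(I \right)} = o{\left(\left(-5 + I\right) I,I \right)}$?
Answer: $\frac{9}{169} \approx 0.053254$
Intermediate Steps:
$T{\left(I \right)} = -1$
$c{\left(D \right)} = 2 D$
$\left(c{\left(\frac{8}{13} \right)} + T{\left(4 \right)}\right)^{2} = \left(2 \cdot \frac{8}{13} - 1\right)^{2} = \left(\frac{16}{13} - 1\right)^{2} = \left(\frac{3}{13}\right)^{2} = \frac{9}{169}$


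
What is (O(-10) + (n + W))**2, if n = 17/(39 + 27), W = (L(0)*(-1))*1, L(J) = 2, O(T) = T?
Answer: 600625/4356 ≈ 137.88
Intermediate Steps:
W = -2 (W = (2*(-1))*1 = -2*1 = -2)
n = 17/66 ≈ 0.25758
(O(-10) + (n + W))**2 = (-10 + (17/66 - 2))**2 = (-10 - 115/66)**2 = (-775/66)**2 = 600625/4356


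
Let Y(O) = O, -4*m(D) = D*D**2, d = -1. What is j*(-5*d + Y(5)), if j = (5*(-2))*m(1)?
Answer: 25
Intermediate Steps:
m(D) = -D**3/4 (m(D) = -D*D**2/4 = -D**3/4)
j = 5/2 (j = (5*(-2))*(-1/4*1**3) = -(-5)/2 = -10*(-1/4) = 5/2 ≈ 2.5000)
j*(-5*d + Y(5)) = 5*(-5*(-1) + 5)/2 = 5*(5 + 5)/2 = (5/2)*10 = 25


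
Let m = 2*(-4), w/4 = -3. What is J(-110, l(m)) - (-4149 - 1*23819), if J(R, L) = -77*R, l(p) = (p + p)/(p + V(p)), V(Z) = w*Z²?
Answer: 36438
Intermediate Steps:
w = -12 (w = 4*(-3) = -12)
V(Z) = -12*Z²
m = -8
l(p) = 2*p/(p - 12*p²) (l(p) = (p + p)/(p - 12*p²) = (2*p)/(p - 12*p²) = 2*p/(p - 12*p²))
J(-110, l(m)) - (-4149 - 1*23819) = -77*(-110) - (-4149 - 1*23819) = 8470 - (-4149 - 23819) = 8470 - 1*(-27968) = 8470 + 27968 = 36438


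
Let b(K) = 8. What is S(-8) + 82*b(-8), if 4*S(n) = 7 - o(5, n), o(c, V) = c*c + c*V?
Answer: 1323/2 ≈ 661.50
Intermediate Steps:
o(c, V) = c² + V*c
S(n) = -9/2 - 5*n/4 (S(n) = (7 - 5*(n + 5))/4 = (7 - 5*(5 + n))/4 = (7 - (25 + 5*n))/4 = (7 + (-25 - 5*n))/4 = (-18 - 5*n)/4 = -9/2 - 5*n/4)
S(-8) + 82*b(-8) = (-9/2 - 5/4*(-8)) + 82*8 = (-9/2 + 10) + 656 = 11/2 + 656 = 1323/2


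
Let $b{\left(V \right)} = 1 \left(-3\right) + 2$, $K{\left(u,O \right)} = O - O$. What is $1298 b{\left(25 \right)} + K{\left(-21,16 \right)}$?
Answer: $-1298$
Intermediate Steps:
$K{\left(u,O \right)} = 0$
$b{\left(V \right)} = -1$ ($b{\left(V \right)} = -3 + 2 = -1$)
$1298 b{\left(25 \right)} + K{\left(-21,16 \right)} = 1298 \left(-1\right) + 0 = -1298 + 0 = -1298$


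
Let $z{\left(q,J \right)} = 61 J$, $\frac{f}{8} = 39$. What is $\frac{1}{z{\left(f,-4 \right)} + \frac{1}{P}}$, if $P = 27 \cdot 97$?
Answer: $- \frac{2619}{639035} \approx -0.0040984$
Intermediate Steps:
$f = 312$ ($f = 8 \cdot 39 = 312$)
$P = 2619$
$\frac{1}{z{\left(f,-4 \right)} + \frac{1}{P}} = \frac{1}{61 \left(-4\right) + \frac{1}{2619}} = \frac{1}{-244 + \frac{1}{2619}} = \frac{1}{- \frac{639035}{2619}} = - \frac{2619}{639035}$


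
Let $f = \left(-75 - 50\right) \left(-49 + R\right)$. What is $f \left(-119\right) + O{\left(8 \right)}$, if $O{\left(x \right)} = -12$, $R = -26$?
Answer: $-1115637$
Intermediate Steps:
$f = 9375$ ($f = \left(-75 - 50\right) \left(-49 - 26\right) = \left(-125\right) \left(-75\right) = 9375$)
$f \left(-119\right) + O{\left(8 \right)} = 9375 \left(-119\right) - 12 = -1115625 - 12 = -1115637$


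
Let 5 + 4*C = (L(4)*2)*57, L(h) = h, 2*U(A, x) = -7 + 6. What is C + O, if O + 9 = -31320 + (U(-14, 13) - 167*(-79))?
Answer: -72095/4 ≈ -18024.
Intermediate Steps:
U(A, x) = -½ (U(A, x) = (-7 + 6)/2 = (½)*(-1) = -½)
C = 451/4 (C = -5/4 + ((4*2)*57)/4 = -5/4 + (8*57)/4 = -5/4 + (¼)*456 = -5/4 + 114 = 451/4 ≈ 112.75)
O = -36273/2 (O = -9 + (-31320 + (-½ - 167*(-79))) = -9 + (-31320 + (-½ + 13193)) = -9 + (-31320 + 26385/2) = -9 - 36255/2 = -36273/2 ≈ -18137.)
C + O = 451/4 - 36273/2 = -72095/4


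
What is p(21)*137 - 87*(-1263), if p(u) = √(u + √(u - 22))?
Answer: 109881 + 137*√(21 + I) ≈ 1.1051e+5 + 14.944*I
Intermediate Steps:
p(u) = √(u + √(-22 + u))
p(21)*137 - 87*(-1263) = √(21 + √(-22 + 21))*137 - 87*(-1263) = √(21 + √(-1))*137 - 1*(-109881) = √(21 + I)*137 + 109881 = 137*√(21 + I) + 109881 = 109881 + 137*√(21 + I)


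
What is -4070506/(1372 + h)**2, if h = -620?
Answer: -2035253/282752 ≈ -7.1980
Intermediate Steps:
-4070506/(1372 + h)**2 = -4070506/(1372 - 620)**2 = -4070506/(752**2) = -4070506/565504 = -4070506*1/565504 = -2035253/282752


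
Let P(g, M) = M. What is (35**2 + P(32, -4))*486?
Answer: 593406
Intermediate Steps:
(35**2 + P(32, -4))*486 = (35**2 - 4)*486 = (1225 - 4)*486 = 1221*486 = 593406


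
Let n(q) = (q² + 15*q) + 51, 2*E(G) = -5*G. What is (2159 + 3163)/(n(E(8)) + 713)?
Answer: 887/144 ≈ 6.1597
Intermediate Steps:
E(G) = -5*G/2 (E(G) = (-5*G)/2 = -5*G/2)
n(q) = 51 + q² + 15*q
(2159 + 3163)/(n(E(8)) + 713) = (2159 + 3163)/((51 + (-5/2*8)² + 15*(-5/2*8)) + 713) = 5322/((51 + (-20)² + 15*(-20)) + 713) = 5322/((51 + 400 - 300) + 713) = 5322/(151 + 713) = 5322/864 = 5322*(1/864) = 887/144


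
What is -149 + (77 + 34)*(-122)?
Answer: -13691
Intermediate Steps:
-149 + (77 + 34)*(-122) = -149 + 111*(-122) = -149 - 13542 = -13691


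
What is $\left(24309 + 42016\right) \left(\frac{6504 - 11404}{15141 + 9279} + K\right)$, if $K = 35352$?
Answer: $\frac{2862888579775}{1221} \approx 2.3447 \cdot 10^{9}$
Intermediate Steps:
$\left(24309 + 42016\right) \left(\frac{6504 - 11404}{15141 + 9279} + K\right) = \left(24309 + 42016\right) \left(\frac{6504 - 11404}{15141 + 9279} + 35352\right) = 66325 \left(- \frac{4900}{24420} + 35352\right) = 66325 \left(\left(-4900\right) \frac{1}{24420} + 35352\right) = 66325 \left(- \frac{245}{1221} + 35352\right) = 66325 \cdot \frac{43164547}{1221} = \frac{2862888579775}{1221}$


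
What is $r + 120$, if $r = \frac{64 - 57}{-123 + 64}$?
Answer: $\frac{7073}{59} \approx 119.88$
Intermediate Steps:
$r = - \frac{7}{59}$ ($r = \frac{7}{-59} = 7 \left(- \frac{1}{59}\right) = - \frac{7}{59} \approx -0.11864$)
$r + 120 = - \frac{7}{59} + 120 = \frac{7073}{59}$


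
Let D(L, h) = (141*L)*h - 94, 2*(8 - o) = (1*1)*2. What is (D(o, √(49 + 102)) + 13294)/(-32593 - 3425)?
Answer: -2200/6003 - 329*√151/12006 ≈ -0.70322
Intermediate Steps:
o = 7 (o = 8 - 1*1*2/2 = 8 - 2/2 = 8 - ½*2 = 8 - 1 = 7)
D(L, h) = -94 + 141*L*h (D(L, h) = 141*L*h - 94 = -94 + 141*L*h)
(D(o, √(49 + 102)) + 13294)/(-32593 - 3425) = ((-94 + 141*7*√(49 + 102)) + 13294)/(-32593 - 3425) = ((-94 + 141*7*√151) + 13294)/(-36018) = ((-94 + 987*√151) + 13294)*(-1/36018) = (13200 + 987*√151)*(-1/36018) = -2200/6003 - 329*√151/12006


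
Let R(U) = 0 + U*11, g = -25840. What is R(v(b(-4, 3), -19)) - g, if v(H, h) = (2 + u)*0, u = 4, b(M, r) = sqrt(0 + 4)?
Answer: 25840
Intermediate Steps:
b(M, r) = 2 (b(M, r) = sqrt(4) = 2)
v(H, h) = 0 (v(H, h) = (2 + 4)*0 = 6*0 = 0)
R(U) = 11*U (R(U) = 0 + 11*U = 11*U)
R(v(b(-4, 3), -19)) - g = 11*0 - 1*(-25840) = 0 + 25840 = 25840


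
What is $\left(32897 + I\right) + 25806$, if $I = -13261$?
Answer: $45442$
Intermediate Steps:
$\left(32897 + I\right) + 25806 = \left(32897 - 13261\right) + 25806 = 19636 + 25806 = 45442$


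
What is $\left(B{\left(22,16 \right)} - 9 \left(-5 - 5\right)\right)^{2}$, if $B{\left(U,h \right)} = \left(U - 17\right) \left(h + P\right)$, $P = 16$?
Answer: $62500$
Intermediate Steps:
$B{\left(U,h \right)} = \left(-17 + U\right) \left(16 + h\right)$ ($B{\left(U,h \right)} = \left(U - 17\right) \left(h + 16\right) = \left(-17 + U\right) \left(16 + h\right)$)
$\left(B{\left(22,16 \right)} - 9 \left(-5 - 5\right)\right)^{2} = \left(\left(-272 - 272 + 16 \cdot 22 + 22 \cdot 16\right) - 9 \left(-5 - 5\right)\right)^{2} = \left(\left(-272 - 272 + 352 + 352\right) - -90\right)^{2} = \left(160 + 90\right)^{2} = 250^{2} = 62500$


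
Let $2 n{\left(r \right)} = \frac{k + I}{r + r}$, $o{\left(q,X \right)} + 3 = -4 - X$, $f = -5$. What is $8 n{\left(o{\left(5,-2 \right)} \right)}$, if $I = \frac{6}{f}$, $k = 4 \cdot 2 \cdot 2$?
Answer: $- \frac{148}{25} \approx -5.92$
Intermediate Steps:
$o{\left(q,X \right)} = -7 - X$ ($o{\left(q,X \right)} = -3 - \left(4 + X\right) = -7 - X$)
$k = 16$ ($k = 8 \cdot 2 = 16$)
$I = - \frac{6}{5}$ ($I = \frac{6}{-5} = 6 \left(- \frac{1}{5}\right) = - \frac{6}{5} \approx -1.2$)
$n{\left(r \right)} = \frac{37}{10 r}$ ($n{\left(r \right)} = \frac{\left(16 - \frac{6}{5}\right) \frac{1}{r + r}}{2} = \frac{\frac{74}{5} \frac{1}{2 r}}{2} = \frac{\frac{37}{5} \frac{1}{r}}{2} = \frac{37}{10 r}$)
$8 n{\left(o{\left(5,-2 \right)} \right)} = 8 \frac{37}{10 \left(-7 - -2\right)} = 8 \frac{37}{10 \left(-7 + 2\right)} = 8 \frac{37}{10 \left(-5\right)} = 8 \cdot \frac{37}{10} \left(- \frac{1}{5}\right) = 8 \left(- \frac{37}{50}\right) = - \frac{148}{25}$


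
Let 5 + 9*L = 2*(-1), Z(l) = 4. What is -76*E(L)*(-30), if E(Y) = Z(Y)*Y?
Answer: -21280/3 ≈ -7093.3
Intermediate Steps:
L = -7/9 (L = -5/9 + (2*(-1))/9 = -5/9 + (1/9)*(-2) = -5/9 - 2/9 = -7/9 ≈ -0.77778)
E(Y) = 4*Y
-76*E(L)*(-30) = -304*(-7)/9*(-30) = -76*(-28/9)*(-30) = (2128/9)*(-30) = -21280/3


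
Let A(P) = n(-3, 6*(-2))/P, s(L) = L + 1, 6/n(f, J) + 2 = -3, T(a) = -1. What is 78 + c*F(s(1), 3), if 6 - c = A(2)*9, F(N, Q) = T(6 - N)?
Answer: 333/5 ≈ 66.600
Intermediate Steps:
n(f, J) = -6/5 (n(f, J) = 6/(-2 - 3) = 6/(-5) = 6*(-1/5) = -6/5)
s(L) = 1 + L
F(N, Q) = -1
A(P) = -6/(5*P)
c = 57/5 (c = 6 - (-6/5/2)*9 = 6 - (-6/5*1/2)*9 = 6 - (-3)*9/5 = 6 - 1*(-27/5) = 6 + 27/5 = 57/5 ≈ 11.400)
78 + c*F(s(1), 3) = 78 + (57/5)*(-1) = 78 - 57/5 = 333/5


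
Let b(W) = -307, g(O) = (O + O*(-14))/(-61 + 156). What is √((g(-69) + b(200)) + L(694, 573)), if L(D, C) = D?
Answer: √3577890/95 ≈ 19.911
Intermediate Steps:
g(O) = -13*O/95 (g(O) = (O - 14*O)/95 = -13*O*(1/95) = -13*O/95)
√((g(-69) + b(200)) + L(694, 573)) = √((-13/95*(-69) - 307) + 694) = √((897/95 - 307) + 694) = √(-28268/95 + 694) = √(37662/95) = √3577890/95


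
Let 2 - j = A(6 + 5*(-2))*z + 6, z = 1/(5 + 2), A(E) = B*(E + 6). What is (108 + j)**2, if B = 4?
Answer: 518400/49 ≈ 10580.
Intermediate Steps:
A(E) = 24 + 4*E (A(E) = 4*(E + 6) = 4*(6 + E) = 24 + 4*E)
z = 1/7 ≈ 0.14286
j = -36/7 (j = 2 - ((24 + 4*(6 + 5*(-2)))*(1/7) + 6) = 2 - ((24 + 4*(6 - 10))*(1/7) + 6) = 2 - ((24 + 4*(-4))*(1/7) + 6) = 2 - ((24 - 16)*(1/7) + 6) = 2 - (8*(1/7) + 6) = 2 - (8/7 + 6) = 2 - 1*50/7 = 2 - 50/7 = -36/7 ≈ -5.1429)
(108 + j)**2 = (108 - 36/7)**2 = (720/7)**2 = 518400/49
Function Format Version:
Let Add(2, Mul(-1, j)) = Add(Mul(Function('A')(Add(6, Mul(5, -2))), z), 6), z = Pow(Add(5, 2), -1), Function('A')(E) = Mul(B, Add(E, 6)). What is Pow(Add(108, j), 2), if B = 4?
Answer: Rational(518400, 49) ≈ 10580.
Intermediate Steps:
Function('A')(E) = Add(24, Mul(4, E)) (Function('A')(E) = Mul(4, Add(E, 6)) = Mul(4, Add(6, E)) = Add(24, Mul(4, E)))
z = Rational(1, 7) (z = Pow(7, -1) = Rational(1, 7) ≈ 0.14286)
j = Rational(-36, 7) (j = Add(2, Mul(-1, Add(Mul(Add(24, Mul(4, Add(6, Mul(5, -2)))), Rational(1, 7)), 6))) = Add(2, Mul(-1, Add(Mul(Add(24, Mul(4, Add(6, -10))), Rational(1, 7)), 6))) = Add(2, Mul(-1, Add(Mul(Add(24, Mul(4, -4)), Rational(1, 7)), 6))) = Add(2, Mul(-1, Add(Mul(Add(24, -16), Rational(1, 7)), 6))) = Add(2, Mul(-1, Add(Mul(8, Rational(1, 7)), 6))) = Add(2, Mul(-1, Add(Rational(8, 7), 6))) = Add(2, Mul(-1, Rational(50, 7))) = Add(2, Rational(-50, 7)) = Rational(-36, 7) ≈ -5.1429)
Pow(Add(108, j), 2) = Pow(Add(108, Rational(-36, 7)), 2) = Pow(Rational(720, 7), 2) = Rational(518400, 49)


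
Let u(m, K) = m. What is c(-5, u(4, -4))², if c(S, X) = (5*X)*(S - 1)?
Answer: 14400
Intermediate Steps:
c(S, X) = 5*X*(-1 + S) (c(S, X) = (5*X)*(-1 + S) = 5*X*(-1 + S))
c(-5, u(4, -4))² = (5*4*(-1 - 5))² = (5*4*(-6))² = (-120)² = 14400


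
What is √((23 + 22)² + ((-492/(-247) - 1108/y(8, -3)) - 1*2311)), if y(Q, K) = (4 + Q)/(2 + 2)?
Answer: I*√358737366/741 ≈ 25.561*I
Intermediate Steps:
y(Q, K) = 1 + Q/4 (y(Q, K) = (4 + Q)/4 = (4 + Q)*(¼) = 1 + Q/4)
√((23 + 22)² + ((-492/(-247) - 1108/y(8, -3)) - 1*2311)) = √((23 + 22)² + ((-492/(-247) - 1108/(1 + (¼)*8)) - 1*2311)) = √(45² + ((-492*(-1/247) - 1108/(1 + 2)) - 2311)) = √(2025 + ((492/247 - 1108/3) - 2311)) = √(2025 + (-272200/741 - 2311)) = √(2025 - 1984651/741) = √(-484126/741) = I*√358737366/741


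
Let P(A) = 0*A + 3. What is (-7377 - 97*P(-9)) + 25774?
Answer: 18106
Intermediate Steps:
P(A) = 3 (P(A) = 0 + 3 = 3)
(-7377 - 97*P(-9)) + 25774 = (-7377 - 97*3) + 25774 = (-7377 - 291) + 25774 = -7668 + 25774 = 18106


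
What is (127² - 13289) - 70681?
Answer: -67841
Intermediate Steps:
(127² - 13289) - 70681 = (16129 - 13289) - 70681 = 2840 - 70681 = -67841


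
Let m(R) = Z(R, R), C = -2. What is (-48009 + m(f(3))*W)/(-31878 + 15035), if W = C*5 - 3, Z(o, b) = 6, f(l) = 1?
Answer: 48087/16843 ≈ 2.8550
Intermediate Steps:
m(R) = 6
W = -13 (W = -2*5 - 3 = -10 - 3 = -13)
(-48009 + m(f(3))*W)/(-31878 + 15035) = (-48009 + 6*(-13))/(-31878 + 15035) = (-48009 - 78)/(-16843) = -48087*(-1/16843) = 48087/16843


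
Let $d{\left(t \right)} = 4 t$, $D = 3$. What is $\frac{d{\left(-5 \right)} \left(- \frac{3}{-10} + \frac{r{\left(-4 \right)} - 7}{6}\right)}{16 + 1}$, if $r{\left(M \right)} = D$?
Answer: $\frac{22}{51} \approx 0.43137$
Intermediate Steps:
$r{\left(M \right)} = 3$
$\frac{d{\left(-5 \right)} \left(- \frac{3}{-10} + \frac{r{\left(-4 \right)} - 7}{6}\right)}{16 + 1} = \frac{4 \left(-5\right) \left(- \frac{3}{-10} + \frac{3 - 7}{6}\right)}{16 + 1} = \frac{\left(-20\right) \left(\left(-3\right) \left(- \frac{1}{10}\right) + \left(3 - 7\right) \frac{1}{6}\right)}{17} = - 20 \left(\frac{3}{10} - \frac{2}{3}\right) \frac{1}{17} = \left(-20\right) \left(- \frac{11}{30}\right) \frac{1}{17} = \frac{22}{3} \cdot \frac{1}{17} = \frac{22}{51}$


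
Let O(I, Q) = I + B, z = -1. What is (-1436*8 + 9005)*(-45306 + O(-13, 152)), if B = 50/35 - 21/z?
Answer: 787299708/7 ≈ 1.1247e+8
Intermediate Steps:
B = 157/7 (B = 50/35 - 21/(-1) = 50*(1/35) - 21*(-1) = 10/7 + 21 = 157/7 ≈ 22.429)
O(I, Q) = 157/7 + I (O(I, Q) = I + 157/7 = 157/7 + I)
(-1436*8 + 9005)*(-45306 + O(-13, 152)) = (-1436*8 + 9005)*(-45306 + (157/7 - 13)) = (-11488 + 9005)*(-45306 + 66/7) = -2483*(-317076/7) = 787299708/7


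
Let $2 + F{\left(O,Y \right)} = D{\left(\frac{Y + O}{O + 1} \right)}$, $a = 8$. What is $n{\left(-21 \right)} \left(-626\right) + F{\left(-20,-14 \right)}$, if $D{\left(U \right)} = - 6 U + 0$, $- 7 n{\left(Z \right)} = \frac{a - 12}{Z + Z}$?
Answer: $- \frac{11786}{2793} \approx -4.2198$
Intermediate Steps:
$n{\left(Z \right)} = \frac{2}{7 Z}$ ($n{\left(Z \right)} = - \frac{\left(8 - 12\right) \frac{1}{Z + Z}}{7} = - \frac{\left(-4\right) \frac{1}{2 Z}}{7} = - \frac{\left(-2\right) \frac{1}{Z}}{7} = \frac{2}{7 Z}$)
$D{\left(U \right)} = - 6 U$
$F{\left(O,Y \right)} = -2 - \frac{6 \left(O + Y\right)}{1 + O}$ ($F{\left(O,Y \right)} = -2 - 6 \frac{Y + O}{O + 1} = -2 - 6 \frac{O + Y}{1 + O} = -2 - \frac{6 \left(O + Y\right)}{1 + O}$)
$n{\left(-21 \right)} \left(-626\right) + F{\left(-20,-14 \right)} = \frac{2}{7 \left(-21\right)} \left(-626\right) + \frac{2 \left(-1 - -80 - -42\right)}{1 - 20} = \frac{2}{7} \left(- \frac{1}{21}\right) \left(-626\right) + \frac{2 \left(-1 + 80 + 42\right)}{-19} = \left(- \frac{2}{147}\right) \left(-626\right) + 2 \left(- \frac{1}{19}\right) 121 = \frac{1252}{147} - \frac{242}{19} = - \frac{11786}{2793}$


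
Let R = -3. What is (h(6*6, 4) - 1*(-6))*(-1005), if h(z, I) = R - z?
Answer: 33165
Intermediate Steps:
h(z, I) = -3 - z
(h(6*6, 4) - 1*(-6))*(-1005) = ((-3 - 6*6) - 1*(-6))*(-1005) = ((-3 - 1*36) + 6)*(-1005) = ((-3 - 36) + 6)*(-1005) = (-39 + 6)*(-1005) = -33*(-1005) = 33165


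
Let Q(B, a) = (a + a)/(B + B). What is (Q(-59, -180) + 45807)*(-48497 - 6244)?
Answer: -147953591613/59 ≈ -2.5077e+9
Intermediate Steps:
Q(B, a) = a/B (Q(B, a) = (2*a)/((2*B)) = (2*a)*(1/(2*B)) = a/B)
(Q(-59, -180) + 45807)*(-48497 - 6244) = (-180/(-59) + 45807)*(-48497 - 6244) = (-180*(-1/59) + 45807)*(-54741) = (180/59 + 45807)*(-54741) = (2702793/59)*(-54741) = -147953591613/59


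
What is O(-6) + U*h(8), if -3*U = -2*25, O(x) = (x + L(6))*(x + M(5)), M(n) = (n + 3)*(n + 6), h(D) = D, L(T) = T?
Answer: 400/3 ≈ 133.33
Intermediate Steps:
M(n) = (3 + n)*(6 + n)
O(x) = (6 + x)*(88 + x) (O(x) = (x + 6)*(x + (18 + 5² + 9*5)) = (6 + x)*(x + (18 + 25 + 45)) = (6 + x)*(x + 88) = (6 + x)*(88 + x))
U = 50/3 (U = -(-2)*25/3 = -⅓*(-50) = 50/3 ≈ 16.667)
O(-6) + U*h(8) = (528 + (-6)² + 94*(-6)) + (50/3)*8 = (528 + 36 - 564) + 400/3 = 0 + 400/3 = 400/3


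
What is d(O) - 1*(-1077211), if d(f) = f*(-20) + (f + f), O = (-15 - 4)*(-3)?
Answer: 1076185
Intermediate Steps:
O = 57 (O = -19*(-3) = 57)
d(f) = -18*f (d(f) = -20*f + 2*f = -18*f)
d(O) - 1*(-1077211) = -18*57 - 1*(-1077211) = -1026 + 1077211 = 1076185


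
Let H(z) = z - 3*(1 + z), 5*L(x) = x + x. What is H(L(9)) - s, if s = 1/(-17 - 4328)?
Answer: -44318/4345 ≈ -10.200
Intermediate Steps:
L(x) = 2*x/5 (L(x) = (x + x)/5 = (2*x)/5 = 2*x/5)
s = -1/4345 (s = 1/(-4345) = -1/4345 ≈ -0.00023015)
H(z) = -3 - 2*z (H(z) = z + (-3 - 3*z) = -3 - 2*z)
H(L(9)) - s = (-3 - 4*9/5) - 1*(-1/4345) = (-3 - 2*18/5) + 1/4345 = (-3 - 36/5) + 1/4345 = -51/5 + 1/4345 = -44318/4345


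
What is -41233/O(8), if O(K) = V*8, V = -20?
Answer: 41233/160 ≈ 257.71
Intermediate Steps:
O(K) = -160 (O(K) = -20*8 = -160)
-41233/O(8) = -41233/(-160) = -41233*(-1/160) = 41233/160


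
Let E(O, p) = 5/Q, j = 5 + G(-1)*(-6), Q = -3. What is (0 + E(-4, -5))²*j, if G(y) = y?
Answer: 275/9 ≈ 30.556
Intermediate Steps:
j = 11 (j = 5 - 1*(-6) = 5 + 6 = 11)
E(O, p) = -5/3 (E(O, p) = 5/(-3) = 5*(-⅓) = -5/3)
(0 + E(-4, -5))²*j = (0 - 5/3)²*11 = (-5/3)²*11 = (25/9)*11 = 275/9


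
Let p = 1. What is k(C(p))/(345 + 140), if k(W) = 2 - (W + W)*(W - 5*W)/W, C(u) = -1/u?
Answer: -6/485 ≈ -0.012371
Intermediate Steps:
k(W) = 2 + 8*W (k(W) = 2 - (2*W)*(-4*W)/W = 2 - (-8*W**2)/W = 2 - (-8)*W = 2 + 8*W)
k(C(p))/(345 + 140) = (2 + 8*(-1/1))/(345 + 140) = (2 + 8*(-1*1))/485 = (2 + 8*(-1))/485 = (2 - 8)/485 = (1/485)*(-6) = -6/485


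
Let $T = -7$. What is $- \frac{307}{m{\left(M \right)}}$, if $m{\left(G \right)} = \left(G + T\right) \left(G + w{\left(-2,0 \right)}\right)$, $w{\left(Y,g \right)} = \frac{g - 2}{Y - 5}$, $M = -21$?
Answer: $- \frac{307}{580} \approx -0.52931$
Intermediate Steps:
$w{\left(Y,g \right)} = \frac{-2 + g}{-5 + Y}$
$m{\left(G \right)} = \left(-7 + G\right) \left(\frac{2}{7} + G\right)$ ($m{\left(G \right)} = \left(G - 7\right) \left(G + \frac{-2 + 0}{-5 - 2}\right) = \left(-7 + G\right) \left(G + \frac{1}{-7} \left(-2\right)\right) = \left(-7 + G\right) \left(G - - \frac{2}{7}\right) = \left(-7 + G\right) \left(G + \frac{2}{7}\right) = \left(-7 + G\right) \left(\frac{2}{7} + G\right)$)
$- \frac{307}{m{\left(M \right)}} = - \frac{307}{-2 + \left(-21\right)^{2} - -141} = - \frac{307}{-2 + 441 + 141} = - \frac{307}{580}$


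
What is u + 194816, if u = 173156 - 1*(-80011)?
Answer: 447983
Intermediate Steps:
u = 253167 (u = 173156 + 80011 = 253167)
u + 194816 = 253167 + 194816 = 447983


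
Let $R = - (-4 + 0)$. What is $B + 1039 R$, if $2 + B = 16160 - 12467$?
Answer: $7847$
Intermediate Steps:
$R = 4$ ($R = \left(-1\right) \left(-4\right) = 4$)
$B = 3691$ ($B = -2 + \left(16160 - 12467\right) = -2 + 3693 = 3691$)
$B + 1039 R = 3691 + 1039 \cdot 4 = 3691 + 4156 = 7847$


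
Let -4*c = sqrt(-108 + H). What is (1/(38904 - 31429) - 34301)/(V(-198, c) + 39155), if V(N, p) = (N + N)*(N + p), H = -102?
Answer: -30143150143362/103327800913025 + 25383597426*I*sqrt(210)/103327800913025 ≈ -0.29172 + 0.00356*I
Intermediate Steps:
c = -I*sqrt(210)/4 (c = -sqrt(-108 - 102)/4 = -I*sqrt(210)/4 ≈ -3.6228*I)
V(N, p) = 2*N*(N + p) (V(N, p) = (2*N)*(N + p) = 2*N*(N + p))
(1/(38904 - 31429) - 34301)/(V(-198, c) + 39155) = (1/(38904 - 31429) - 34301)/(2*(-198)*(-198 - I*sqrt(210)/4) + 39155) = (1/7475 - 34301)/((78408 + 99*I*sqrt(210)) + 39155) = (1/7475 - 34301)/(117563 + 99*I*sqrt(210)) = -256399974/(7475*(117563 + 99*I*sqrt(210)))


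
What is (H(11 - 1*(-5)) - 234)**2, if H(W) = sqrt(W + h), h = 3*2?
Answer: (234 - sqrt(22))**2 ≈ 52583.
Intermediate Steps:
h = 6
H(W) = sqrt(6 + W) (H(W) = sqrt(W + 6) = sqrt(6 + W))
(H(11 - 1*(-5)) - 234)**2 = (sqrt(6 + (11 - 1*(-5))) - 234)**2 = (sqrt(6 + (11 + 5)) - 234)**2 = (sqrt(6 + 16) - 234)**2 = (sqrt(22) - 234)**2 = (-234 + sqrt(22))**2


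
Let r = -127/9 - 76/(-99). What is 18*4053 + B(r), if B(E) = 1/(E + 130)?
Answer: 842545845/11549 ≈ 72954.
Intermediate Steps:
r = -1321/99 (r = -127*⅑ - 76*(-1/99) = -127/9 + 76/99 = -1321/99 ≈ -13.343)
B(E) = 1/(130 + E)
18*4053 + B(r) = 18*4053 + 1/(130 - 1321/99) = 72954 + 1/(11549/99) = 72954 + 99/11549 = 842545845/11549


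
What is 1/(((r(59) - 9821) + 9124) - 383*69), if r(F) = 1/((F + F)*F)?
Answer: -6962/188837287 ≈ -3.6868e-5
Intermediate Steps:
r(F) = 1/(2*F²) (r(F) = 1/(((2*F))*F) = (1/(2*F))/F = 1/(2*F²))
1/(((r(59) - 9821) + 9124) - 383*69) = 1/((((½)/59² - 9821) + 9124) - 383*69) = 1/((((½)*(1/3481) - 9821) + 9124) - 26427) = 1/(((1/6962 - 9821) + 9124) - 26427) = 1/((-68373801/6962 + 9124) - 26427) = 1/(-4852513/6962 - 26427) = 1/(-188837287/6962) = -6962/188837287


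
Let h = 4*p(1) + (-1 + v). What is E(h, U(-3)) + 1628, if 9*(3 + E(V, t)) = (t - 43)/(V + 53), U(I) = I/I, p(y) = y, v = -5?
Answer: 248611/153 ≈ 1624.9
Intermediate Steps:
U(I) = 1
h = -2 (h = 4*1 + (-1 - 5) = 4 - 6 = -2)
E(V, t) = -3 + (-43 + t)/(9*(53 + V)) (E(V, t) = -3 + ((t - 43)/(V + 53))/9 = -3 + ((-43 + t)/(53 + V))/9 = -3 + (-43 + t)/(9*(53 + V)))
E(h, U(-3)) + 1628 = (-1474 + 1 - 27*(-2))/(9*(53 - 2)) + 1628 = (⅑)*(-1474 + 1 + 54)/51 + 1628 = (⅑)*(1/51)*(-1419) + 1628 = -473/153 + 1628 = 248611/153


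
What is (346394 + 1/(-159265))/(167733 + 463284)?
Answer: 55168440409/100498922505 ≈ 0.54895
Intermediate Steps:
(346394 + 1/(-159265))/(167733 + 463284) = (346394 - 1/159265)/631017 = (55168440409/159265)*(1/631017) = 55168440409/100498922505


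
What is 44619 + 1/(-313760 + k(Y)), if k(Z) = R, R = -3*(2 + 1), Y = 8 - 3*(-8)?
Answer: 14000059010/313769 ≈ 44619.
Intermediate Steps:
Y = 32 (Y = 8 + 24 = 32)
R = -9 (R = -3*3 = -9)
k(Z) = -9
44619 + 1/(-313760 + k(Y)) = 44619 + 1/(-313760 - 9) = 44619 + 1/(-313769) = 44619 - 1/313769 = 14000059010/313769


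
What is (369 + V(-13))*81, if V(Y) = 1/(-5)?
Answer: 149364/5 ≈ 29873.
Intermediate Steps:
V(Y) = -1/5
(369 + V(-13))*81 = (369 - 1/5)*81 = (1844/5)*81 = 149364/5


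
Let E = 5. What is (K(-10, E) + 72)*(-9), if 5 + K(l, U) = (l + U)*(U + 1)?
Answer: -333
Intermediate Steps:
K(l, U) = -5 + (1 + U)*(U + l) (K(l, U) = -5 + (l + U)*(U + 1) = -5 + (U + l)*(1 + U) = -5 + (1 + U)*(U + l))
(K(-10, E) + 72)*(-9) = ((-5 + 5 - 10 + 5² + 5*(-10)) + 72)*(-9) = ((-5 + 5 - 10 + 25 - 50) + 72)*(-9) = (-35 + 72)*(-9) = 37*(-9) = -333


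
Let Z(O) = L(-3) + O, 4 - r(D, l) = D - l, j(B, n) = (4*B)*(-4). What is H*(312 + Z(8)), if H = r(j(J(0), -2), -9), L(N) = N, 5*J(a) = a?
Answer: -1585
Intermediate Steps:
J(a) = a/5
j(B, n) = -16*B
r(D, l) = 4 + l - D (r(D, l) = 4 - (D - l) = 4 + (l - D) = 4 + l - D)
H = -5 (H = 4 - 9 - (-16)*(⅕)*0 = 4 - 9 - (-16)*0 = 4 - 9 - 1*0 = 4 - 9 + 0 = -5)
Z(O) = -3 + O
H*(312 + Z(8)) = -5*(312 + (-3 + 8)) = -5*(312 + 5) = -5*317 = -1585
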